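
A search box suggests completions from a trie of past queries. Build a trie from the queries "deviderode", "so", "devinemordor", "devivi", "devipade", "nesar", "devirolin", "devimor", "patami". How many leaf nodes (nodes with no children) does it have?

A leaf is a node with no children — equivalently, the end of a word that is not a proper prefix of any other stored word.
Those words: "deviderode", "devimor", "devinemordor", "devipade", "devirolin", "devivi", "nesar", "patami", "so"
Leaf count: 9

9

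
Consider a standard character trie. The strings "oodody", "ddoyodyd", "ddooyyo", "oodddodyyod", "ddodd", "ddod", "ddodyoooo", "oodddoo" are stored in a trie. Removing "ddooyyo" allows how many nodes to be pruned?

Walk "ddooyyo" from the leaf back toward the root, removing each node that no remaining word uses.
The suffix "oyyo" (4 nodes) is used only by "ddooyyo"; the node for "ddo" still has the child "y", so pruning stops there.
Nodes removed: 4

4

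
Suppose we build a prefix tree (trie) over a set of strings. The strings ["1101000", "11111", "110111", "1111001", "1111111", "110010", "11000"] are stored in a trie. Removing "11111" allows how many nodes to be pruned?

0

Walk "11111" from the leaf back toward the root, removing each node that no remaining word uses.
Every node on "11111" is still needed (e.g. by "1111111"), so nothing is freed.
Nodes removed: 0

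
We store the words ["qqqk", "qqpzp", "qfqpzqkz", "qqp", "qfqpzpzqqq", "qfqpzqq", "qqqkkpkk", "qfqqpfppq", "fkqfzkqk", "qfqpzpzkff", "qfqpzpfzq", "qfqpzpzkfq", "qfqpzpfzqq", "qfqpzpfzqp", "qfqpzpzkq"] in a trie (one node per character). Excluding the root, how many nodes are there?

48

Trace insertions, counting only characters that open a new branch:
  "qqqk" → 4 new (q, q, q, k)
  "qqpzp" → prefix "qq" already present; 3 new (p, z, p)
  "qfqpzqkz" → prefix "q" already present; 7 new (f, q, p, z, q, k, z)
  "qqp" → prefix "qqp" already present; 0 new (none)
  "qfqpzpzqqq" → prefix "qfqpz" already present; 5 new (p, z, q, q, q)
  "qfqpzqq" → prefix "qfqpzq" already present; 1 new (q)
  "qqqkkpkk" → prefix "qqqk" already present; 4 new (k, p, k, k)
  "qfqqpfppq" → prefix "qfq" already present; 6 new (q, p, f, p, p, q)
  "fkqfzkqk" → 8 new (f, k, q, f, z, k, q, k)
  "qfqpzpzkff" → prefix "qfqpzpz" already present; 3 new (k, f, f)
  "qfqpzpfzq" → prefix "qfqpzp" already present; 3 new (f, z, q)
  "qfqpzpzkfq" → prefix "qfqpzpzkf" already present; 1 new (q)
  "qfqpzpfzqq" → prefix "qfqpzpfzq" already present; 1 new (q)
  "qfqpzpfzqp" → prefix "qfqpzpfzq" already present; 1 new (p)
  "qfqpzpzkq" → prefix "qfqpzpzk" already present; 1 new (q)
Total nodes = 4 + 3 + 7 + 0 + 5 + 1 + 4 + 6 + 8 + 3 + 3 + 1 + 1 + 1 + 1 = 48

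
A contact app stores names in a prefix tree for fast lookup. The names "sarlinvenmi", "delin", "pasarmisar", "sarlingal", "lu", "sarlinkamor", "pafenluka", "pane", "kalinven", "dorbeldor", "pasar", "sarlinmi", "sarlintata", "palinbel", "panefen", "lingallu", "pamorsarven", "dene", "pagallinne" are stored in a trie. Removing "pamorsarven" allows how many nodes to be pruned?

Walk "pamorsarven" from the leaf back toward the root, removing each node that no remaining word uses.
The suffix "morsarven" (9 nodes) is used only by "pamorsarven"; the node for "pa" still has the child "s", so pruning stops there.
Nodes removed: 9

9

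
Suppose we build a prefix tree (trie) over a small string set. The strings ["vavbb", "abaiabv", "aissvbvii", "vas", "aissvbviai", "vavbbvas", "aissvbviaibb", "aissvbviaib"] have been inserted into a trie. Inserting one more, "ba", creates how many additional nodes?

No existing word starts with "b", so every character of "ba" needs a new node.
2 − 0 = 2 new nodes.

2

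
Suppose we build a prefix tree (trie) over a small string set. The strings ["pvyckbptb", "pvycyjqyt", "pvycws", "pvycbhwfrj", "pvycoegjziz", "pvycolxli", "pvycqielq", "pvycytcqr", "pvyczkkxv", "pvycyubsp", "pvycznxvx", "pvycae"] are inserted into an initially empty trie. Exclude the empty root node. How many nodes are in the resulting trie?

57

Insert word by word; a character creates a node only if that edge doesn't already exist:
  "pvyckbptb" → 9 new (p, v, y, c, k, b, p, t, b)
  "pvycyjqyt" → prefix "pvyc" already present; 5 new (y, j, q, y, t)
  "pvycws" → prefix "pvyc" already present; 2 new (w, s)
  "pvycbhwfrj" → prefix "pvyc" already present; 6 new (b, h, w, f, r, j)
  "pvycoegjziz" → prefix "pvyc" already present; 7 new (o, e, g, j, z, i, z)
  "pvycolxli" → prefix "pvyco" already present; 4 new (l, x, l, i)
  "pvycqielq" → prefix "pvyc" already present; 5 new (q, i, e, l, q)
  "pvycytcqr" → prefix "pvycy" already present; 4 new (t, c, q, r)
  "pvyczkkxv" → prefix "pvyc" already present; 5 new (z, k, k, x, v)
  "pvycyubsp" → prefix "pvycy" already present; 4 new (u, b, s, p)
  "pvycznxvx" → prefix "pvycz" already present; 4 new (n, x, v, x)
  "pvycae" → prefix "pvyc" already present; 2 new (a, e)
Total nodes = 9 + 5 + 2 + 6 + 7 + 4 + 5 + 4 + 5 + 4 + 4 + 2 = 57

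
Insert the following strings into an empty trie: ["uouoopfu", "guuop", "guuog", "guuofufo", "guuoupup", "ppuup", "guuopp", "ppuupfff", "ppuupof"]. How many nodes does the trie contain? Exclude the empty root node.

Insert word by word; a character creates a node only if that edge doesn't already exist:
  "uouoopfu" → 8 new (u, o, u, o, o, p, f, u)
  "guuop" → 5 new (g, u, u, o, p)
  "guuog" → prefix "guuo" already present; 1 new (g)
  "guuofufo" → prefix "guuo" already present; 4 new (f, u, f, o)
  "guuoupup" → prefix "guuo" already present; 4 new (u, p, u, p)
  "ppuup" → 5 new (p, p, u, u, p)
  "guuopp" → prefix "guuop" already present; 1 new (p)
  "ppuupfff" → prefix "ppuup" already present; 3 new (f, f, f)
  "ppuupof" → prefix "ppuup" already present; 2 new (o, f)
Total nodes = 8 + 5 + 1 + 4 + 4 + 5 + 1 + 3 + 2 = 33

33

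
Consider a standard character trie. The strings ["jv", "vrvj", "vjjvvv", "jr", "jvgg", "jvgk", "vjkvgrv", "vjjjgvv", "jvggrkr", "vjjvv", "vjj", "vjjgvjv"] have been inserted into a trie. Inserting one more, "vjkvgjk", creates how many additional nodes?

2

The longest prefix of "vjkvgjk" already in the trie is "vjkvg" (length 5).
New nodes needed: |"vjkvgjk"| − 5 = 7 − 5 = 2.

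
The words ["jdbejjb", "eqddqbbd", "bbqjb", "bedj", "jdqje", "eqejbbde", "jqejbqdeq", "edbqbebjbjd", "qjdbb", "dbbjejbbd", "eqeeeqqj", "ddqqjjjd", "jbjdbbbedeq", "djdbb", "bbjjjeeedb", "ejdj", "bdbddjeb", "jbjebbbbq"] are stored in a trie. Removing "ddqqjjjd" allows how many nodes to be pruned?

7

A node on "ddqqjjjd"'s path can go only if nothing else ends at it or branches off below it.
The suffix "dqqjjjd" (7 nodes) is used only by "ddqqjjjd"; the node for "d" still has the child "b", so pruning stops there.
Nodes removed: 7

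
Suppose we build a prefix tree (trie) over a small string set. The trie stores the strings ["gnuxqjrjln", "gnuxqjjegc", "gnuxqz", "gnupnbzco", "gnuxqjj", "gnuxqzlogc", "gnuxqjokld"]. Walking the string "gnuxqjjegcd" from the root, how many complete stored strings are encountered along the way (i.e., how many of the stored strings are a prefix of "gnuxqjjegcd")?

2

Walk "gnuxqjjegcd" from the root; an end-of-word marker is hit whenever a stored word is a prefix of "gnuxqjjegcd".
Prefixes of the query that are stored words: "gnuxqjj", "gnuxqjjegc"
Count: 2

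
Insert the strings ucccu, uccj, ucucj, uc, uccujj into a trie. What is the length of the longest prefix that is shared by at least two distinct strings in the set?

3

Look for the deepest trie node that still has at least two words in its subtree.
e.g. "ucccu" and "uccj" share the prefix "ucc" of length 3; no pair shares a longer one.
Longest shared-prefix length: 3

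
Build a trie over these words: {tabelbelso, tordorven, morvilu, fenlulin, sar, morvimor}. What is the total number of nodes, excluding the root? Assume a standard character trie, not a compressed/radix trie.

Count nodes per top-level branch (shared prefixes stored once):
  'f'-branch (fenlulin): 8 nodes
  'm'-branch (morvilu, morvimor): 10 nodes
  's'-branch (sar): 3 nodes
  't'-branch (tabelbelso, tordorven): 18 nodes
Sum: 39

39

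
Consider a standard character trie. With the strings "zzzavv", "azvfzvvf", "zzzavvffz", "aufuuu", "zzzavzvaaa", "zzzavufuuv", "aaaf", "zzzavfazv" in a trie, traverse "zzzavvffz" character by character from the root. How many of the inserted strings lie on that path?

2

Walk "zzzavvffz" from the root; an end-of-word marker is hit whenever a stored word is a prefix of "zzzavvffz".
Prefixes of the query that are stored words: "zzzavv", "zzzavvffz"
Count: 2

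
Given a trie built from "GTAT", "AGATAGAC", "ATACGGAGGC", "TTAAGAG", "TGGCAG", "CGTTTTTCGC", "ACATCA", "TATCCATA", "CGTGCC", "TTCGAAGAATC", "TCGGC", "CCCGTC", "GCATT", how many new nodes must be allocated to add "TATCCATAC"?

1

Walking "TATCCATAC" from the root, the first 8 characters ("TATCCATA") follow existing edges; "C" is the first miss.
So 9 − 8 = 1 new nodes.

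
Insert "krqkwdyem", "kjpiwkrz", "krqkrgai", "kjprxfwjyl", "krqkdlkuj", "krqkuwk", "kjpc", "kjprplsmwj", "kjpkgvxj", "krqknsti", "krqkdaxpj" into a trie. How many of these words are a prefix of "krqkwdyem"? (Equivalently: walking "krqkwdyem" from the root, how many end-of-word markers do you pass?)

Walk "krqkwdyem" from the root; an end-of-word marker is hit whenever a stored word is a prefix of "krqkwdyem".
Prefixes of the query that are stored words: "krqkwdyem"
Count: 1

1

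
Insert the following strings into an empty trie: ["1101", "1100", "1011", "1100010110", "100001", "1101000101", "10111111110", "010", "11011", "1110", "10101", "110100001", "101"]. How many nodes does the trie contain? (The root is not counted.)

Trace insertions, counting only characters that open a new branch:
  "1101" → 4 new (1, 1, 0, 1)
  "1100" → prefix "110" already present; 1 new (0)
  "1011" → prefix "1" already present; 3 new (0, 1, 1)
  "1100010110" → prefix "1100" already present; 6 new (0, 1, 0, 1, 1, 0)
  "100001" → prefix "10" already present; 4 new (0, 0, 0, 1)
  "1101000101" → prefix "1101" already present; 6 new (0, 0, 0, 1, 0, 1)
  "10111111110" → prefix "1011" already present; 7 new (1, 1, 1, 1, 1, 1, 0)
  "010" → 3 new (0, 1, 0)
  "11011" → prefix "1101" already present; 1 new (1)
  "1110" → prefix "11" already present; 2 new (1, 0)
  "10101" → prefix "101" already present; 2 new (0, 1)
  "110100001" → prefix "1101000" already present; 2 new (0, 1)
  "101" → prefix "101" already present; 0 new (none)
Total nodes = 4 + 1 + 3 + 6 + 4 + 6 + 7 + 3 + 1 + 2 + 2 + 2 + 0 = 41

41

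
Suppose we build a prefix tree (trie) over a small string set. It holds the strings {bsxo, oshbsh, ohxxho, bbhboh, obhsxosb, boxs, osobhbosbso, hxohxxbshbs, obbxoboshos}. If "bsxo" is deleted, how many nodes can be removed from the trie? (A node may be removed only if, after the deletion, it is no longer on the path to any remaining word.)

A node on "bsxo"'s path can go only if nothing else ends at it or branches off below it.
The suffix "sxo" (3 nodes) is used only by "bsxo"; the node for "b" still has the child "b", so pruning stops there.
Nodes removed: 3

3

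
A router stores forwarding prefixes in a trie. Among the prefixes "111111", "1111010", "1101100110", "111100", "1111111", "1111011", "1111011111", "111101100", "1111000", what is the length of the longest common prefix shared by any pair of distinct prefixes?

7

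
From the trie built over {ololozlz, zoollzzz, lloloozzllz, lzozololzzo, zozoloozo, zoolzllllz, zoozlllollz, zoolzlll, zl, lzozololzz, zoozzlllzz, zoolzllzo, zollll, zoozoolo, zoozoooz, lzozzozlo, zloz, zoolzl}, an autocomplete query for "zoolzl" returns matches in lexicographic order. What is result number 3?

zoolzllllz

Filter for "zoolzl…" and sort: "zoolzl", "zoolzlll", "zoolzllllz", "zoolzllzo"
The 3rd is zoolzllllz.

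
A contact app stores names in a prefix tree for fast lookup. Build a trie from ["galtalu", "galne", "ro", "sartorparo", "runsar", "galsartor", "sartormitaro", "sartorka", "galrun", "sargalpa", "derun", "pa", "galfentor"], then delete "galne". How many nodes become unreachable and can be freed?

After clearing the end-marker at "galne", prune upward until reaching a node still needed by another word.
The suffix "ne" (2 nodes) is used only by "galne"; the node for "gal" still has the child "t", so pruning stops there.
Nodes removed: 2

2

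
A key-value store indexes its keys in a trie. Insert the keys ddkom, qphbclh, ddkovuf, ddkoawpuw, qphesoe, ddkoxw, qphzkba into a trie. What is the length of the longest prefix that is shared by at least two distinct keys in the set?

Equivalently: take the maximum, over all pairs, of their longest common prefix length.
e.g. "ddkoawpuw" and "ddkom" share the prefix "ddko" of length 4; no pair shares a longer one.
Longest shared-prefix length: 4

4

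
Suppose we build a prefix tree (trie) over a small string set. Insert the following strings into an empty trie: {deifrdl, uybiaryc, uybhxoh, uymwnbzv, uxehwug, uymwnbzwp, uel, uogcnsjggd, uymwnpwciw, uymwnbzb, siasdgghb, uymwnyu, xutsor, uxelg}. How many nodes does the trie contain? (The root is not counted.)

69

Insert word by word; a character creates a node only if that edge doesn't already exist:
  "deifrdl" → 7 new (d, e, i, f, r, d, l)
  "uybiaryc" → 8 new (u, y, b, i, a, r, y, c)
  "uybhxoh" → prefix "uyb" already present; 4 new (h, x, o, h)
  "uymwnbzv" → prefix "uy" already present; 6 new (m, w, n, b, z, v)
  "uxehwug" → prefix "u" already present; 6 new (x, e, h, w, u, g)
  "uymwnbzwp" → prefix "uymwnbz" already present; 2 new (w, p)
  "uel" → prefix "u" already present; 2 new (e, l)
  "uogcnsjggd" → prefix "u" already present; 9 new (o, g, c, n, s, j, g, g, d)
  "uymwnpwciw" → prefix "uymwn" already present; 5 new (p, w, c, i, w)
  "uymwnbzb" → prefix "uymwnbz" already present; 1 new (b)
  "siasdgghb" → 9 new (s, i, a, s, d, g, g, h, b)
  "uymwnyu" → prefix "uymwn" already present; 2 new (y, u)
  "xutsor" → 6 new (x, u, t, s, o, r)
  "uxelg" → prefix "uxe" already present; 2 new (l, g)
Total nodes = 7 + 8 + 4 + 6 + 6 + 2 + 2 + 9 + 5 + 1 + 9 + 2 + 6 + 2 = 69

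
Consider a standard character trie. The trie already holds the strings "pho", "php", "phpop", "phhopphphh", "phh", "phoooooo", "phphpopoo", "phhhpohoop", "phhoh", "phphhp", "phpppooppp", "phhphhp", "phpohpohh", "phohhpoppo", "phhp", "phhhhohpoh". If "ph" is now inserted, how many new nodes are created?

Every character of "ph" already lies on an existing path (it is a prefix of some stored word).
No new nodes are needed: 0.

0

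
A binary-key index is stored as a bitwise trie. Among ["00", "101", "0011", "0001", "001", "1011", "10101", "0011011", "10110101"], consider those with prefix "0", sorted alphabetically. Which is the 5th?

DFS of the "0" subtree visits, in order: "00", "0001", "001", "0011", "0011011"
The 5th is 0011011.

0011011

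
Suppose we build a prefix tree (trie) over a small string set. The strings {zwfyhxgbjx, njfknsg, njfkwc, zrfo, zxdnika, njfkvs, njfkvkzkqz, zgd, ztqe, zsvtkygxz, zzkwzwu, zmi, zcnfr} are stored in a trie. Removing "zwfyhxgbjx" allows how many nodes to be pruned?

Walk "zwfyhxgbjx" from the leaf back toward the root, removing each node that no remaining word uses.
The suffix "wfyhxgbjx" (9 nodes) is used only by "zwfyhxgbjx"; the node for "z" still has the child "r", so pruning stops there.
Nodes removed: 9

9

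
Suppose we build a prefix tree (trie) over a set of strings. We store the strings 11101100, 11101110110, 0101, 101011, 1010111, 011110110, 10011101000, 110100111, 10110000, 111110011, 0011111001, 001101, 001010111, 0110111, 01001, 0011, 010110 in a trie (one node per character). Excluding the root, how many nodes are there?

82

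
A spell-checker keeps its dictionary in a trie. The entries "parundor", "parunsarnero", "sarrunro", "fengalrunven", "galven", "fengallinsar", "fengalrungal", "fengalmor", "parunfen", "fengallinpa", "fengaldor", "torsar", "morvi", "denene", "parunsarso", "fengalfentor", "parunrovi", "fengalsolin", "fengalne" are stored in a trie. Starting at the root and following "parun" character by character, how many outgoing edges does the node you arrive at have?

4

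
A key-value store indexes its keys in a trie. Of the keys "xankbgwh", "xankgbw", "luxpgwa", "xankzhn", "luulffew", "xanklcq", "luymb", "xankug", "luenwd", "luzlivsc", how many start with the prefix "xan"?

5

Walk to "xan"; the words in its subtree are exactly those with that prefix.
Words under "xan": xankbgwh, xankgbw, xanklcq, xankug, xankzhn
Count: 5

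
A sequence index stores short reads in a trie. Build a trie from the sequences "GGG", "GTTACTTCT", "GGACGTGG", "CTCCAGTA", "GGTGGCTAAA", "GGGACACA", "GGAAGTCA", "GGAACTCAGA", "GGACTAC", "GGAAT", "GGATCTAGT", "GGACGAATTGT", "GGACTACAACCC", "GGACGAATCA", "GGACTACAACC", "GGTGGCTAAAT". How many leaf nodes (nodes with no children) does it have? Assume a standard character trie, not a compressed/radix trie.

12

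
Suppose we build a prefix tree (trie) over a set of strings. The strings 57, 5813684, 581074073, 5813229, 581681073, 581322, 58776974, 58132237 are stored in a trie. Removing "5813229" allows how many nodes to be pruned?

1

After clearing the end-marker at "5813229", prune upward until reaching a node still needed by another word.
The suffix "9" (1 node) is used only by "5813229"; the node for "581322" still has the child "3", so pruning stops there.
Nodes removed: 1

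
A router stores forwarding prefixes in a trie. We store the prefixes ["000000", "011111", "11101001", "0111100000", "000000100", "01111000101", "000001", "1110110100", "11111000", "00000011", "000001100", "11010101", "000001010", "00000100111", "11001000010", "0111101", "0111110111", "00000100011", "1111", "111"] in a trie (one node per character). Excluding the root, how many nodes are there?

74

Insert word by word; a character creates a node only if that edge doesn't already exist:
  "000000" → 6 new (0, 0, 0, 0, 0, 0)
  "011111" → prefix "0" already present; 5 new (1, 1, 1, 1, 1)
  "11101001" → 8 new (1, 1, 1, 0, 1, 0, 0, 1)
  "0111100000" → prefix "01111" already present; 5 new (0, 0, 0, 0, 0)
  "000000100" → prefix "000000" already present; 3 new (1, 0, 0)
  "01111000101" → prefix "01111000" already present; 3 new (1, 0, 1)
  "000001" → prefix "00000" already present; 1 new (1)
  "1110110100" → prefix "11101" already present; 5 new (1, 0, 1, 0, 0)
  "11111000" → prefix "111" already present; 5 new (1, 1, 0, 0, 0)
  "00000011" → prefix "0000001" already present; 1 new (1)
  "000001100" → prefix "000001" already present; 3 new (1, 0, 0)
  "11010101" → prefix "11" already present; 6 new (0, 1, 0, 1, 0, 1)
  "000001010" → prefix "000001" already present; 3 new (0, 1, 0)
  "00000100111" → prefix "0000010" already present; 4 new (0, 1, 1, 1)
  "11001000010" → prefix "110" already present; 8 new (0, 1, 0, 0, 0, 0, 1, 0)
  "0111101" → prefix "011110" already present; 1 new (1)
  "0111110111" → prefix "011111" already present; 4 new (0, 1, 1, 1)
  "00000100011" → prefix "00000100" already present; 3 new (0, 1, 1)
  "1111" → prefix "1111" already present; 0 new (none)
  "111" → prefix "111" already present; 0 new (none)
Total nodes = 6 + 5 + 8 + 5 + 3 + 3 + 1 + 5 + 5 + 1 + 3 + 6 + 3 + 4 + 8 + 1 + 4 + 3 + 0 + 0 = 74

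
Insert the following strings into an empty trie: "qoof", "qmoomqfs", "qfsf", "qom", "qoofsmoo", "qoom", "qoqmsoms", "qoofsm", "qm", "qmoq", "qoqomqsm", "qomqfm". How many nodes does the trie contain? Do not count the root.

35

Trace insertions, counting only characters that open a new branch:
  "qoof" → 4 new (q, o, o, f)
  "qmoomqfs" → prefix "q" already present; 7 new (m, o, o, m, q, f, s)
  "qfsf" → prefix "q" already present; 3 new (f, s, f)
  "qom" → prefix "qo" already present; 1 new (m)
  "qoofsmoo" → prefix "qoof" already present; 4 new (s, m, o, o)
  "qoom" → prefix "qoo" already present; 1 new (m)
  "qoqmsoms" → prefix "qo" already present; 6 new (q, m, s, o, m, s)
  "qoofsm" → prefix "qoofsm" already present; 0 new (none)
  "qm" → prefix "qm" already present; 0 new (none)
  "qmoq" → prefix "qmo" already present; 1 new (q)
  "qoqomqsm" → prefix "qoq" already present; 5 new (o, m, q, s, m)
  "qomqfm" → prefix "qom" already present; 3 new (q, f, m)
Total nodes = 4 + 7 + 3 + 1 + 4 + 1 + 6 + 0 + 0 + 1 + 5 + 3 = 35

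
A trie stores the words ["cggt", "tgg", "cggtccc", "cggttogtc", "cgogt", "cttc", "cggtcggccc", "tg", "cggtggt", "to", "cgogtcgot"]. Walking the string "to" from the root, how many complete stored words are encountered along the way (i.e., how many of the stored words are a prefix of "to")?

Traverse "to" character by character; count nodes along the way that are marked as word ends.
Prefixes of the query that are stored words: "to"
Count: 1

1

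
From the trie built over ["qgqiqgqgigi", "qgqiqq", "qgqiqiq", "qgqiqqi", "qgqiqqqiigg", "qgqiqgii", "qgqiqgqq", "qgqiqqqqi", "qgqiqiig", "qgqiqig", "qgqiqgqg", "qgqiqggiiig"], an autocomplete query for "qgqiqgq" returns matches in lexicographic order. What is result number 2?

qgqiqgqgigi

Filter for "qgqiqgq…" and sort: "qgqiqgqg", "qgqiqgqgigi", "qgqiqgqq"
The 2nd is qgqiqgqgigi.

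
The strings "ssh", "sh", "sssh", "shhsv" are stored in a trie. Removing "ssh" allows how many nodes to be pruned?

1

After clearing the end-marker at "ssh", prune upward until reaching a node still needed by another word.
The suffix "h" (1 node) is used only by "ssh"; the node for "ss" still has the child "s", so pruning stops there.
Nodes removed: 1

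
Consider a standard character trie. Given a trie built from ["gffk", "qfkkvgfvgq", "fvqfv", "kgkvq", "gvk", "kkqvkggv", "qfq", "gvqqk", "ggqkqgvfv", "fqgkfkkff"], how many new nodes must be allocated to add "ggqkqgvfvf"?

1

Walking "ggqkqgvfvf" from the root, the first 9 characters ("ggqkqgvfv") follow existing edges; "f" is the first miss.
So 10 − 9 = 1 new nodes.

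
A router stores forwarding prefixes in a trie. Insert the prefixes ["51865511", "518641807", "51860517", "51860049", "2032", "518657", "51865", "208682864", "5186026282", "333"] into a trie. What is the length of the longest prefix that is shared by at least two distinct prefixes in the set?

5

Equivalently: take the maximum, over all pairs, of their longest common prefix length.
e.g. "51860049" and "5186026282" share the prefix "51860" of length 5; no pair shares a longer one.
Longest shared-prefix length: 5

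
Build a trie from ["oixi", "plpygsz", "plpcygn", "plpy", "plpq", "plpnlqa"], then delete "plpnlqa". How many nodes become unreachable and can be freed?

4

Walk "plpnlqa" from the leaf back toward the root, removing each node that no remaining word uses.
The suffix "nlqa" (4 nodes) is used only by "plpnlqa"; the node for "plp" still has the child "y", so pruning stops there.
Nodes removed: 4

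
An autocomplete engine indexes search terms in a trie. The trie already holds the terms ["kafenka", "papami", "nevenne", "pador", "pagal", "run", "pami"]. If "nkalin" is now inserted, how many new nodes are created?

5

Walking "nkalin" from the root, the first 1 characters ("n") follow existing edges; "k" is the first miss.
New nodes needed: |"nkalin"| − 1 = 6 − 1 = 5.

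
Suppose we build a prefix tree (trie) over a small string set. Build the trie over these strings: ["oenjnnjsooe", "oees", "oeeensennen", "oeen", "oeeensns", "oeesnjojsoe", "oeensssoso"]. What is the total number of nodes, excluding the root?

37

For each word, the new-node count is its length minus the longest prefix already in the trie:
  "oenjnnjsooe" → 11 new (o, e, n, j, n, n, j, s, o, o, e)
  "oees" → prefix "oe" already present; 2 new (e, s)
  "oeeensennen" → prefix "oee" already present; 8 new (e, n, s, e, n, n, e, n)
  "oeen" → prefix "oee" already present; 1 new (n)
  "oeeensns" → prefix "oeeens" already present; 2 new (n, s)
  "oeesnjojsoe" → prefix "oees" already present; 7 new (n, j, o, j, s, o, e)
  "oeensssoso" → prefix "oeen" already present; 6 new (s, s, s, o, s, o)
Total nodes = 11 + 2 + 8 + 1 + 2 + 7 + 6 = 37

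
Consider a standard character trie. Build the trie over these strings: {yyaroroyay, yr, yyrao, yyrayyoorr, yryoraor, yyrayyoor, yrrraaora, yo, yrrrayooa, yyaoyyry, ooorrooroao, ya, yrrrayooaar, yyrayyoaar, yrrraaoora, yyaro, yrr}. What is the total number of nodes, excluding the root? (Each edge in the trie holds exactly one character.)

Count nodes per top-level branch (shared prefixes stored once):
  'o'-branch (ooorrooroao): 11 nodes
  'y'-branch (ya, yo, yr, yrr, yrrraaoora, yrrraaora, yrrrayooa, yrrrayooaar, yryoraor, yyaoyyry, yyaro, yyaroroyay, yyrao, yyrayyoaar, yyrayyoor, yyrayyoorr): 52 nodes
Sum: 63

63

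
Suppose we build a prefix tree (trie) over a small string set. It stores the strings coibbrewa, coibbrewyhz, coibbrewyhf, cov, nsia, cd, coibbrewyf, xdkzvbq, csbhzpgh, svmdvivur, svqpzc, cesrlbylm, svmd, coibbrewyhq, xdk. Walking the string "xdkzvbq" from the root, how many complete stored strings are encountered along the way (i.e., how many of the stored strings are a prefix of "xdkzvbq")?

2

Check each prefix of "xdkzvbq" against the stored set — each match is an end-marker on the path.
Prefixes of the query that are stored words: "xdk", "xdkzvbq"
Count: 2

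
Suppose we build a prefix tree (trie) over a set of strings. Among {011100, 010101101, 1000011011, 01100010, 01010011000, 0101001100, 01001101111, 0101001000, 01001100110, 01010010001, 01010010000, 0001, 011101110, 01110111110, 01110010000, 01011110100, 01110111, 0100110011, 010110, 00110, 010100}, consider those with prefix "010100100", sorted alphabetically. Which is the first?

0101001000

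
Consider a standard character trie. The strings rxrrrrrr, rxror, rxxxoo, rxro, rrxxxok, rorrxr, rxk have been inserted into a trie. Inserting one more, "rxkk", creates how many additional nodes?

1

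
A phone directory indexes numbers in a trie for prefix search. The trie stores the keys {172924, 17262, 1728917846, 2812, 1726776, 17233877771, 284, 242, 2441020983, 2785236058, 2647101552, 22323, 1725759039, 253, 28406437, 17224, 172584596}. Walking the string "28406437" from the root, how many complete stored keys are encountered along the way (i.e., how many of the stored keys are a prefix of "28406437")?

Walk "28406437" from the root; an end-of-word marker is hit whenever a stored word is a prefix of "28406437".
Prefixes of the query that are stored words: "284", "28406437"
Count: 2

2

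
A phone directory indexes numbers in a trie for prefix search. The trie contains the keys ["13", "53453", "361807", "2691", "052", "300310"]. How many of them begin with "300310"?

Traverse to the node for "300310", then collect every word in that subtree.
Matches: "300310"
Count: 1

1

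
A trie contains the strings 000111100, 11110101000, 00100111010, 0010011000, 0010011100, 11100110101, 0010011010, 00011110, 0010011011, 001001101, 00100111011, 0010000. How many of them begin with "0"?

Traverse to the node for "0", then collect every word in that subtree.
Matches: "00011110", "000111100", "0010000", "0010011000", "001001101", "0010011010", "0010011011", "0010011100", "00100111010", "00100111011"
Count: 10

10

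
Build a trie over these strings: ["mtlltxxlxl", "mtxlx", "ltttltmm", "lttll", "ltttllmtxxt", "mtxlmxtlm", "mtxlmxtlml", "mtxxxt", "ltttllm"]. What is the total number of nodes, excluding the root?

Count nodes per top-level branch (shared prefixes stored once):
  'l'-branch (lttll, ltttllm, ltttllmtxxt, ltttltmm): 16 nodes
  'm'-branch (mtlltxxlxl, mtxlmxtlm, mtxlmxtlml, mtxlx, mtxxxt): 22 nodes
Sum: 38

38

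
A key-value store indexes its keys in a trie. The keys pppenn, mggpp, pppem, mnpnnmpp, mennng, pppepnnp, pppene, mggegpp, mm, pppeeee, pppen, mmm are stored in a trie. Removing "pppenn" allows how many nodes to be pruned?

1

After clearing the end-marker at "pppenn", prune upward until reaching a node still needed by another word.
The suffix "n" (1 node) is used only by "pppenn"; the node for "pppen" still has the child "e", so pruning stops there.
Nodes removed: 1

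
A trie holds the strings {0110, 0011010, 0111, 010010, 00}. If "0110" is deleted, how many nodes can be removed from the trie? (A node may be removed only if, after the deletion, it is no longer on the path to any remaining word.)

1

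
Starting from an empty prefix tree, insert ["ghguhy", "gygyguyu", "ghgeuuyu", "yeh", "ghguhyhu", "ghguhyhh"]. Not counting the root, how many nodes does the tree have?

Insert word by word; a character creates a node only if that edge doesn't already exist:
  "ghguhy" → 6 new (g, h, g, u, h, y)
  "gygyguyu" → prefix "g" already present; 7 new (y, g, y, g, u, y, u)
  "ghgeuuyu" → prefix "ghg" already present; 5 new (e, u, u, y, u)
  "yeh" → 3 new (y, e, h)
  "ghguhyhu" → prefix "ghguhy" already present; 2 new (h, u)
  "ghguhyhh" → prefix "ghguhyh" already present; 1 new (h)
Total nodes = 6 + 7 + 5 + 3 + 2 + 1 = 24

24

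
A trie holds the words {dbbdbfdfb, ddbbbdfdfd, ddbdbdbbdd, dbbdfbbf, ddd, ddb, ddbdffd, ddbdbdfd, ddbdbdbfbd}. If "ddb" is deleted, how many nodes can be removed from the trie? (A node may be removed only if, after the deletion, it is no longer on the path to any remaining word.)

0

A node on "ddb"'s path can go only if nothing else ends at it or branches off below it.
Every node on "ddb" is still needed (e.g. by "ddbbbdfdfd"), so nothing is freed.
Nodes removed: 0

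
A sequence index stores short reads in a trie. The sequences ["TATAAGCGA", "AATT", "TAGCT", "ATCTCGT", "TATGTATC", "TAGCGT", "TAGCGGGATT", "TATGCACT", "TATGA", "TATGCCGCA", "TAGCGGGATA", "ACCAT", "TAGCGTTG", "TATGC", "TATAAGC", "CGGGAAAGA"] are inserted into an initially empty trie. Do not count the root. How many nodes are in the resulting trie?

Insert word by word; a character creates a node only if that edge doesn't already exist:
  "TATAAGCGA" → 9 new (T, A, T, A, A, G, C, G, A)
  "AATT" → 4 new (A, A, T, T)
  "TAGCT" → prefix "TA" already present; 3 new (G, C, T)
  "ATCTCGT" → prefix "A" already present; 6 new (T, C, T, C, G, T)
  "TATGTATC" → prefix "TAT" already present; 5 new (G, T, A, T, C)
  "TAGCGT" → prefix "TAGC" already present; 2 new (G, T)
  "TAGCGGGATT" → prefix "TAGCG" already present; 5 new (G, G, A, T, T)
  "TATGCACT" → prefix "TATG" already present; 4 new (C, A, C, T)
  "TATGA" → prefix "TATG" already present; 1 new (A)
  "TATGCCGCA" → prefix "TATGC" already present; 4 new (C, G, C, A)
  "TAGCGGGATA" → prefix "TAGCGGGAT" already present; 1 new (A)
  "ACCAT" → prefix "A" already present; 4 new (C, C, A, T)
  "TAGCGTTG" → prefix "TAGCGT" already present; 2 new (T, G)
  "TATGC" → prefix "TATGC" already present; 0 new (none)
  "TATAAGC" → prefix "TATAAGC" already present; 0 new (none)
  "CGGGAAAGA" → 9 new (C, G, G, G, A, A, A, G, A)
Total nodes = 9 + 4 + 3 + 6 + 5 + 2 + 5 + 4 + 1 + 4 + 1 + 4 + 2 + 0 + 0 + 9 = 59

59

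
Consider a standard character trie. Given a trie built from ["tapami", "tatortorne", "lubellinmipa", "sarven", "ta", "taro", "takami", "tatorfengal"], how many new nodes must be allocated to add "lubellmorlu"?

5

Walking "lubellmorlu" from the root, the first 6 characters ("lubell") follow existing edges; "m" is the first miss.
So 11 − 6 = 5 new nodes.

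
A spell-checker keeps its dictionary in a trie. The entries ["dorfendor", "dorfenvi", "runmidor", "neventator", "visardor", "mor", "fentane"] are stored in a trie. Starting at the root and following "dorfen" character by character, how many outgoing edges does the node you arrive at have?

2

Walk "dorfen" from the root, arriving at one node.
Characters that immediately follow "dorfen" among the stored strings: {d, v}.
That node has 2 child edges.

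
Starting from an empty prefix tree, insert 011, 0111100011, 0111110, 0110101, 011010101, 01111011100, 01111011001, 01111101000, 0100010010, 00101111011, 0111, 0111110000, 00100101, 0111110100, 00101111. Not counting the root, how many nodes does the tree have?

55

For each word, the new-node count is its length minus the longest prefix already in the trie:
  "011" → 3 new (0, 1, 1)
  "0111100011" → prefix "011" already present; 7 new (1, 1, 0, 0, 0, 1, 1)
  "0111110" → prefix "01111" already present; 2 new (1, 0)
  "0110101" → prefix "011" already present; 4 new (0, 1, 0, 1)
  "011010101" → prefix "0110101" already present; 2 new (0, 1)
  "01111011100" → prefix "011110" already present; 5 new (1, 1, 1, 0, 0)
  "01111011001" → prefix "01111011" already present; 3 new (0, 0, 1)
  "01111101000" → prefix "0111110" already present; 4 new (1, 0, 0, 0)
  "0100010010" → prefix "01" already present; 8 new (0, 0, 0, 1, 0, 0, 1, 0)
  "00101111011" → prefix "0" already present; 10 new (0, 1, 0, 1, 1, 1, 1, 0, 1, 1)
  "0111" → prefix "0111" already present; 0 new (none)
  "0111110000" → prefix "0111110" already present; 3 new (0, 0, 0)
  "00100101" → prefix "0010" already present; 4 new (0, 1, 0, 1)
  "0111110100" → prefix "0111110100" already present; 0 new (none)
  "00101111" → prefix "00101111" already present; 0 new (none)
Total nodes = 3 + 7 + 2 + 4 + 2 + 5 + 3 + 4 + 8 + 10 + 0 + 3 + 4 + 0 + 0 = 55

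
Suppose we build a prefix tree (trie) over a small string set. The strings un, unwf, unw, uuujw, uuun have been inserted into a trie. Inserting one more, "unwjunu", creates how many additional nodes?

"unw" is already a path in the trie; the remaining "junu" must be added.
Each of the 4 remaining characters creates one node.

4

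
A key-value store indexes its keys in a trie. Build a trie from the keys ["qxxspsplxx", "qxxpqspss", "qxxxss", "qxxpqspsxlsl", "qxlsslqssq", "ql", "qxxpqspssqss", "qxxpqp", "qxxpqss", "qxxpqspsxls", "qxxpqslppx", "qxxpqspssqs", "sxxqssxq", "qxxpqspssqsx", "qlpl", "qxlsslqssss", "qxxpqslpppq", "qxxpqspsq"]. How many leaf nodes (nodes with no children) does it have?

14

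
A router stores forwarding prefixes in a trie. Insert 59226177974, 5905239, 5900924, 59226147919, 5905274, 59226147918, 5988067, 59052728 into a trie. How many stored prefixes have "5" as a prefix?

Filter for entries beginning with "5":
Matches: "5900924", "5905239", "59052728", "5905274", "59226147918", "59226147919", "59226177974", "5988067"
Count: 8

8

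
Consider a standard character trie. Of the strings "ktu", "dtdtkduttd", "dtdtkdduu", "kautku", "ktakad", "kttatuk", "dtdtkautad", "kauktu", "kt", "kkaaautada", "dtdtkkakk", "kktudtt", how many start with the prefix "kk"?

2

Walk to "kk"; the words in its subtree are exactly those with that prefix.
Matches: "kkaaautada", "kktudtt"
Count: 2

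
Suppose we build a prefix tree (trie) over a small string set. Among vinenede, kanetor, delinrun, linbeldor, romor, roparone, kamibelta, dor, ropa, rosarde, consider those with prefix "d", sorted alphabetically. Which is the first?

Filter for "d…" and sort: "delinrun", "dor"
Position 1: delinrun

delinrun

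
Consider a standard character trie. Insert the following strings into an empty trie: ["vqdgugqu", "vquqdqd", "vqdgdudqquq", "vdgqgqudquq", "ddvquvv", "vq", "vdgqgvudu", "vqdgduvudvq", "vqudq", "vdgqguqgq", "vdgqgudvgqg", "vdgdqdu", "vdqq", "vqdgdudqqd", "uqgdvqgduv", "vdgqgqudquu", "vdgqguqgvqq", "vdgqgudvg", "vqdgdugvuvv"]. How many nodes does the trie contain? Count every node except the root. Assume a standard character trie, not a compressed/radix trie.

83

Count nodes per top-level branch (shared prefixes stored once):
  'd'-branch (ddvquvv): 7 nodes
  'u'-branch (uqgdvqgduv): 10 nodes
  'v'-branch (vdgdqdu, vdgqgqudquq, vdgqgqudquu, vdgqgudvg, vdgqgudvgqg, vdgqguqgq, vdgqguqgvqq, vdgqgvudu, vdqq, vq, vqdgdudqqd, vqdgdudqquq, vqdgdugvuvv, vqdgduvudvq, vqdgugqu, vqudq, vquqdqd): 66 nodes
Sum: 83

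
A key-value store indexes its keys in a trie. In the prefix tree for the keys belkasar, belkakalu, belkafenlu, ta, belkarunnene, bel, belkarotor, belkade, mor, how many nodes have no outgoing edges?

8

A leaf is a node with no children — equivalently, the end of a word that is not a proper prefix of any other stored word.
Those words: "belkade", "belkafenlu", "belkakalu", "belkarotor", "belkarunnene", "belkasar", "mor", "ta"
Leaf count: 8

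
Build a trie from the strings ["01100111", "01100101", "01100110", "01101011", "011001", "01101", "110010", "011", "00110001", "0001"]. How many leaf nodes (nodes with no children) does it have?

A leaf is a node with no children — equivalently, the end of a word that is not a proper prefix of any other stored word.
Those words: "0001", "00110001", "01100101", "01100110", "01100111", "01101011", "110010"
Leaf count: 7

7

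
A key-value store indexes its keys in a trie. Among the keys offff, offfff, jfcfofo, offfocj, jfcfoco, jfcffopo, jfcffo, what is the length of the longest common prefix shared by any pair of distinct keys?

6

The deepest shared node is where two words last agree before diverging.
"jfcffo" and "jfcffopo" agree on "jfcffo" (6 characters) before diverging; nothing deeper is shared.
Longest shared-prefix length: 6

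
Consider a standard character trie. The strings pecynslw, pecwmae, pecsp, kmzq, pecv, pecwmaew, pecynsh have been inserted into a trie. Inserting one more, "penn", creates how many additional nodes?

The longest prefix of "penn" already in the trie is "pe" (length 2).
So 4 − 2 = 2 new nodes.

2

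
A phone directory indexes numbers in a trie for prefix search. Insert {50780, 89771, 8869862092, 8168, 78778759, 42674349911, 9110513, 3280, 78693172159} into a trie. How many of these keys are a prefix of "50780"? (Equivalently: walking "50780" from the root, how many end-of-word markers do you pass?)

1

Check each prefix of "50780" against the stored set — each match is an end-marker on the path.
Prefixes of the query that are stored words: "50780"
Count: 1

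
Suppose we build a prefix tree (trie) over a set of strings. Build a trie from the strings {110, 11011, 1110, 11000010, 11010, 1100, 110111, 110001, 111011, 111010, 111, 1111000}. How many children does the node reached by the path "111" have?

2

Walk "111" from the root, arriving at one node.
Characters that immediately follow "111" among the stored strings: {0, 1}.
That node has 2 child edges.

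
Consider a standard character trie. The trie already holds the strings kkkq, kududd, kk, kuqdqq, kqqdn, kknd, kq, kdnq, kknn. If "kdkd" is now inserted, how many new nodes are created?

The longest prefix of "kdkd" already in the trie is "kd" (length 2).
So 4 − 2 = 2 new nodes.

2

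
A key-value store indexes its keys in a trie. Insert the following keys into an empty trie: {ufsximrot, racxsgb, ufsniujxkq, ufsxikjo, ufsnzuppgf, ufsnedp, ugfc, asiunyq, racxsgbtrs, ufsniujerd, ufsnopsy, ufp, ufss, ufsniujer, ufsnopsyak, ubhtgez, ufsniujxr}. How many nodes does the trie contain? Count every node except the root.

66

Count nodes per top-level branch (shared prefixes stored once):
  'a'-branch (asiunyq): 7 nodes
  'r'-branch (racxsgb, racxsgbtrs): 10 nodes
  'u'-branch (ubhtgez, ufp, ufsnedp, ufsniujer, ufsniujerd, ufsniujxkq, ufsniujxr, ufsnopsy, ufsnopsyak, ufsnzuppgf, ufss, ufsxikjo, ufsximrot, ugfc): 49 nodes
Sum: 66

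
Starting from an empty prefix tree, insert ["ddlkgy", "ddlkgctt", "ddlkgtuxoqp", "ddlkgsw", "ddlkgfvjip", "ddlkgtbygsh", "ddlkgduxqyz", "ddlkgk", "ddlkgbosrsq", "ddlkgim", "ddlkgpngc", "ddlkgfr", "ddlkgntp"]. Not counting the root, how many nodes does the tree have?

50

For each word, the new-node count is its length minus the longest prefix already in the trie:
  "ddlkgy" → 6 new (d, d, l, k, g, y)
  "ddlkgctt" → prefix "ddlkg" already present; 3 new (c, t, t)
  "ddlkgtuxoqp" → prefix "ddlkg" already present; 6 new (t, u, x, o, q, p)
  "ddlkgsw" → prefix "ddlkg" already present; 2 new (s, w)
  "ddlkgfvjip" → prefix "ddlkg" already present; 5 new (f, v, j, i, p)
  "ddlkgtbygsh" → prefix "ddlkgt" already present; 5 new (b, y, g, s, h)
  "ddlkgduxqyz" → prefix "ddlkg" already present; 6 new (d, u, x, q, y, z)
  "ddlkgk" → prefix "ddlkg" already present; 1 new (k)
  "ddlkgbosrsq" → prefix "ddlkg" already present; 6 new (b, o, s, r, s, q)
  "ddlkgim" → prefix "ddlkg" already present; 2 new (i, m)
  "ddlkgpngc" → prefix "ddlkg" already present; 4 new (p, n, g, c)
  "ddlkgfr" → prefix "ddlkgf" already present; 1 new (r)
  "ddlkgntp" → prefix "ddlkg" already present; 3 new (n, t, p)
Total nodes = 6 + 3 + 6 + 2 + 5 + 5 + 6 + 1 + 6 + 2 + 4 + 1 + 3 = 50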